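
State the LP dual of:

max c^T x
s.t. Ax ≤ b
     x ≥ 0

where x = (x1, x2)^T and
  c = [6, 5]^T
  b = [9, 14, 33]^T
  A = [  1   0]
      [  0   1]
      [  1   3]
Minimize: z = 9y1 + 14y2 + 33y3

Subject to:
  C1: -y1 - y3 ≤ -6
  C2: -y2 - 3y3 ≤ -5
  y1, y2, y3 ≥ 0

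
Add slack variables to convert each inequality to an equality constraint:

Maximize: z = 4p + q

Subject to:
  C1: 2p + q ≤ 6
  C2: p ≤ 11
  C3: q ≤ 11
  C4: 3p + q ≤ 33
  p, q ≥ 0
max z = 4p + q

s.t.
  2p + q + s1 = 6
  p + s2 = 11
  q + s3 = 11
  3p + q + s4 = 33
  p, q, s1, s2, s3, s4 ≥ 0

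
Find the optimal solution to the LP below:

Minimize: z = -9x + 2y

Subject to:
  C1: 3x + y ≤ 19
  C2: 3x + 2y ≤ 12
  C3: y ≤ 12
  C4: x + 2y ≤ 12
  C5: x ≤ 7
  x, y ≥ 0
x = 4, y = 0, z = -36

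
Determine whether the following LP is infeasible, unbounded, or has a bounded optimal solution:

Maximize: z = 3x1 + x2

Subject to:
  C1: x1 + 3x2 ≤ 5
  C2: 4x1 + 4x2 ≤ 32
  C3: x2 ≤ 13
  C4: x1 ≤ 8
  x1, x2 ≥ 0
The point (5, 0) satisfies every constraint, so the LP is feasible; the constraints give x1 ≤ 8 and x2 ≤ 13, which with x1, x2 ≥ 0 keep the feasible region inside a bounded box. A feasible, bounded LP attains a finite optimum at a vertex.

Evaluating z = 3x1 + x2 at each vertex:
  (0, 0): z = 0
  (5, 0): z = 15
  (0, 1.667): z = 1.667

Feasible with finite optimum z* = 15 at (5, 0).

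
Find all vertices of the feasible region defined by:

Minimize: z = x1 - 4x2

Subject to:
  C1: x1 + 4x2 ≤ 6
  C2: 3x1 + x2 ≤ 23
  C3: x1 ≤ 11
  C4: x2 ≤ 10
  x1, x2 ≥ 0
Each vertex is the intersection of two constraint boundaries that also satisfies all remaining constraints:
  x1 = 0 and x2 = 0 → (0, 0)
  x1 + 4x2 = 6 and x2 = 0 → (6, 0)
  x1 + 4x2 = 6 and x1 = 0 → (0, 1.5)

Vertices: (0, 0), (6, 0), (0, 1.5)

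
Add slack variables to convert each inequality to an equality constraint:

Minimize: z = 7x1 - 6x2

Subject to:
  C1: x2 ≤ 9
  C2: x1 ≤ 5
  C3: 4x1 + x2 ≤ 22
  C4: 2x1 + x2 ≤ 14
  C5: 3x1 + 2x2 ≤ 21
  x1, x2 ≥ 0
min z = 7x1 - 6x2

s.t.
  x2 + s1 = 9
  x1 + s2 = 5
  4x1 + x2 + s3 = 22
  2x1 + x2 + s4 = 14
  3x1 + 2x2 + s5 = 21
  x1, x2, s1, s2, s3, s4, s5 ≥ 0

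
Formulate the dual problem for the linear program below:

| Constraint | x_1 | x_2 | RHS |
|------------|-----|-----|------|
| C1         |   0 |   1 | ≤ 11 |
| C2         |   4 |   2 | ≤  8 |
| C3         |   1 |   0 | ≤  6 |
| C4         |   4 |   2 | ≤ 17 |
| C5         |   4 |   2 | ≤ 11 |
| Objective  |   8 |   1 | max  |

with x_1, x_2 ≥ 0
Minimize: z = 11y1 + 8y2 + 6y3 + 17y4 + 11y5

Subject to:
  C1: -4y2 - y3 - 4y4 - 4y5 ≤ -8
  C2: -y1 - 2y2 - 2y4 - 2y5 ≤ -1
  y1, y2, y3, y4, y5 ≥ 0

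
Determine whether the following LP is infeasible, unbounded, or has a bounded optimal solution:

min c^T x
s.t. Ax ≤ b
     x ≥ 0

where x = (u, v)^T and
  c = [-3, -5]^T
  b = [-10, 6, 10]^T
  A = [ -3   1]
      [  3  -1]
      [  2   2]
One constraint requires 3u - v ≤ 6, while the constraint -3u + v ≤ -10 is equivalent to 3u - v ≥ 10. Together they would need 10 ≤ 3u - v ≤ 6, which is impossible since 10 > 6. No point satisfies all constraints.

Infeasible: no point satisfies all constraints simultaneously.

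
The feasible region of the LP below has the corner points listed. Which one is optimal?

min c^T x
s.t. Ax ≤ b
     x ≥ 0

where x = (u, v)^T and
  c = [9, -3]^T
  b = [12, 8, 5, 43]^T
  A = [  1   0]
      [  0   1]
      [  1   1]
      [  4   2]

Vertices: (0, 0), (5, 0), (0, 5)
Evaluating z = 9u - 3v at each vertex:
  (0, 0): z = 0
  (5, 0): z = 45
  (0, 5): z = -15

The smallest value is z = -15, attained at (0, 5).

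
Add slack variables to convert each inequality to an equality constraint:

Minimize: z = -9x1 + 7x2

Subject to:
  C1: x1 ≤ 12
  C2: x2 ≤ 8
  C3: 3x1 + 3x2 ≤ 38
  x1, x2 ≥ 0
min z = -9x1 + 7x2

s.t.
  x1 + s1 = 12
  x2 + s2 = 8
  3x1 + 3x2 + s3 = 38
  x1, x2, s1, s2, s3 ≥ 0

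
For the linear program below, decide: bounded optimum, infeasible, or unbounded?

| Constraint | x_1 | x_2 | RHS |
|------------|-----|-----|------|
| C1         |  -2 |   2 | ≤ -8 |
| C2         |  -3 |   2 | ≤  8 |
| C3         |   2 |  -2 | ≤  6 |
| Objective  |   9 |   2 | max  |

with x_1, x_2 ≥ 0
C3 requires 2x_1 - 2x_2 ≤ 6, while C1 (-2x_1 + 2x_2 ≤ -8) is equivalent to 2x_1 - 2x_2 ≥ 8. Together they would need 8 ≤ 2x_1 - 2x_2 ≤ 6, which is impossible since 8 > 6. No point satisfies all constraints.

The feasible region is empty; the LP is infeasible.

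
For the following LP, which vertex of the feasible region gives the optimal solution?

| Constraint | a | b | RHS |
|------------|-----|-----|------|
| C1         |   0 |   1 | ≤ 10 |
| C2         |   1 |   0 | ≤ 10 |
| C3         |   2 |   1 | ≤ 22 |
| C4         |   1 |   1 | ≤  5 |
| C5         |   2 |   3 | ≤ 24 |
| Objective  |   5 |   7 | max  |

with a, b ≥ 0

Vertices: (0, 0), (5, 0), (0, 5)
Evaluating z = 5a + 7b at each vertex:
  (0, 0): z = 0
  (5, 0): z = 25
  (0, 5): z = 35

The largest value is z = 35, attained at (0, 5).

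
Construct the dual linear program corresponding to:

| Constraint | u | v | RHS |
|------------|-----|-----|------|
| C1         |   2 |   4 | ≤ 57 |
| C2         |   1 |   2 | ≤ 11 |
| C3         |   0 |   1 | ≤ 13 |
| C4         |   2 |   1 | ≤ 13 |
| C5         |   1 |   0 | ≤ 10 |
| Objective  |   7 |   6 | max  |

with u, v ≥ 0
Minimize: z = 57y1 + 11y2 + 13y3 + 13y4 + 10y5

Subject to:
  C1: -2y1 - y2 - 2y4 - y5 ≤ -7
  C2: -4y1 - 2y2 - y3 - y4 ≤ -6
  y1, y2, y3, y4, y5 ≥ 0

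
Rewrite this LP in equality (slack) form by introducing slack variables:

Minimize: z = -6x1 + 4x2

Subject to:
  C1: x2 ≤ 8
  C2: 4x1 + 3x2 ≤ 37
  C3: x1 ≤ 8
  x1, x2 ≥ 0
min z = -6x1 + 4x2

s.t.
  x2 + s1 = 8
  4x1 + 3x2 + s2 = 37
  x1 + s3 = 8
  x1, x2, s1, s2, s3 ≥ 0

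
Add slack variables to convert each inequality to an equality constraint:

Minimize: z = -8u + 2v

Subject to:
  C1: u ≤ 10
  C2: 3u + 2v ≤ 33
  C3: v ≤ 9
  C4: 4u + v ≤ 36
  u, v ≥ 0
min z = -8u + 2v

s.t.
  u + s1 = 10
  3u + 2v + s2 = 33
  v + s3 = 9
  4u + v + s4 = 36
  u, v, s1, s2, s3, s4 ≥ 0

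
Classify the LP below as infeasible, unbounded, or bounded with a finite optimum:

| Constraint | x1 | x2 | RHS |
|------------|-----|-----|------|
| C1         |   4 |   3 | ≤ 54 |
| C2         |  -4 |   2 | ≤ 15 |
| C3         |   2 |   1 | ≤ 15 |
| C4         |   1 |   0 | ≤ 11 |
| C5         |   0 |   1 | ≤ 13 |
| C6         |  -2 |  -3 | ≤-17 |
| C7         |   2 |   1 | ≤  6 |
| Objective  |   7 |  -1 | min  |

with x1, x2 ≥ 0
The point (0, 6) satisfies every constraint, so the LP is feasible; the constraints give x1 ≤ 11 and x2 ≤ 13, which with x1, x2 ≥ 0 keep the feasible region inside a bounded box. A feasible, bounded LP attains a finite optimum at a vertex.

Evaluating z = 7x1 - x2 at each vertex:
  (0, 5.667): z = -5.667
  (0.25, 5.5): z = -3.75
  (0, 6): z = -6

Bounded optimum: z* = -6 at (0, 6).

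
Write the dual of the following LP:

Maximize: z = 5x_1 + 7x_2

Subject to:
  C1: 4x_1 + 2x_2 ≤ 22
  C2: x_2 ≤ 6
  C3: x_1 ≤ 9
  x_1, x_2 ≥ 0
Minimize: z = 22y1 + 6y2 + 9y3

Subject to:
  C1: -4y1 - y3 ≤ -5
  C2: -2y1 - y2 ≤ -7
  y1, y2, y3 ≥ 0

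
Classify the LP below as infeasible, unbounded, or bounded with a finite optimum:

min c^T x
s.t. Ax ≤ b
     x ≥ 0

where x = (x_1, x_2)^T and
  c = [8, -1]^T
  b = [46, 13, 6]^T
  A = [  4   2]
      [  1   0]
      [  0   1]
The point (0, 6) satisfies every constraint, so the LP is feasible; the constraints give x_1 ≤ 13 and x_2 ≤ 6, which with x_1, x_2 ≥ 0 keep the feasible region inside a bounded box. A feasible, bounded LP attains a finite optimum at a vertex.

Feasible with finite optimum z* = -6 at (0, 6).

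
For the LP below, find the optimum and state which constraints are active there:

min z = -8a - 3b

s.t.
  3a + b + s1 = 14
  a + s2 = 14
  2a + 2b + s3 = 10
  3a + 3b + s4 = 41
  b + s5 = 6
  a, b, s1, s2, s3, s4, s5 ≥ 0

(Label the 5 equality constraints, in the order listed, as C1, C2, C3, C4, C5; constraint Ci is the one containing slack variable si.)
Optimal: a = 4.5, b = 0.5
Slack at optimum:
  C1: slack = 0 (binding)
  C2: slack = 9.5
  C3: slack = 0 (binding)
  C4: slack = 26
  C5: slack = 5.5
  a ≥ 0: a = 4.5
  b ≥ 0: b = 0.5
Binding constraints: C1, C3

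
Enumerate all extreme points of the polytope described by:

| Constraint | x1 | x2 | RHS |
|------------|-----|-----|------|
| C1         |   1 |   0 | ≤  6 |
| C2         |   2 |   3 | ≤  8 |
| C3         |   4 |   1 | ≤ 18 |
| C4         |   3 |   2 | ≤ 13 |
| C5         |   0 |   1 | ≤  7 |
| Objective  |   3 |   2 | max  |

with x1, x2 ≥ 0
Each vertex is the intersection of two constraint boundaries that also satisfies all remaining constraints:
  x1 = 0 and x2 = 0 → (0, 0)
  2x1 + 3x2 = 8 and x2 = 0 → (4, 0)
  2x1 + 3x2 = 8 and x1 = 0 → (0, 2.667)

Vertices: (0, 0), (4, 0), (0, 2.667)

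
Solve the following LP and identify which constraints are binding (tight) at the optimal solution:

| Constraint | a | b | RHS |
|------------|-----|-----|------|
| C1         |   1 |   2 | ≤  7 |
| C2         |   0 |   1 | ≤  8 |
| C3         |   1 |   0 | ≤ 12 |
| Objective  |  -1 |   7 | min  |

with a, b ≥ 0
Optimal: a = 7, b = 0
Slack at optimum:
  C1: slack = 0 (binding)
  C2: slack = 8
  C3: slack = 5
  a ≥ 0: a = 7
  b ≥ 0: b = 0 (binding)
Binding constraints: C1, b ≥ 0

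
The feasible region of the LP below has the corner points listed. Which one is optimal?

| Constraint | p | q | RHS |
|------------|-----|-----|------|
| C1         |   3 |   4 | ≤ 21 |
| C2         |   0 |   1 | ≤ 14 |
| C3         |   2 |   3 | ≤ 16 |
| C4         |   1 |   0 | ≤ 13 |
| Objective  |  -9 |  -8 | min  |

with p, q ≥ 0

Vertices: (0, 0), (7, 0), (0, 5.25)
Evaluating z = -9p - 8q at each vertex:
  (0, 0): z = 0
  (7, 0): z = -63
  (0, 5.25): z = -42

The smallest value is z = -63, attained at (7, 0).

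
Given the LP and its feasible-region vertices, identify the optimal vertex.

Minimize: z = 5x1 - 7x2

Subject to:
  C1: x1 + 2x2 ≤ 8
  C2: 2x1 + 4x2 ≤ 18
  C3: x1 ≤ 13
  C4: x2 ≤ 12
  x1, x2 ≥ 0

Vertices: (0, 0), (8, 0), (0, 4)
(0, 4) with z = -28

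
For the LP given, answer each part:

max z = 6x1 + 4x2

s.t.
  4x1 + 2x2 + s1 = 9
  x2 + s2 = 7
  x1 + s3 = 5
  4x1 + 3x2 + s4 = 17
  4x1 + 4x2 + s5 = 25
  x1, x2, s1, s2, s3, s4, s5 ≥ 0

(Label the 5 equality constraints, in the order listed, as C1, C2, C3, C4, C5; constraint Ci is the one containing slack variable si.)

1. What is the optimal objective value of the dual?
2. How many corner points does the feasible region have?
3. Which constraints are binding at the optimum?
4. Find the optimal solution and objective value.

1. 18 (by strong duality, equal to the primal optimum)
2. 3
3. C1, x1 ≥ 0
4. x1 = 0, x2 = 4.5, z = 18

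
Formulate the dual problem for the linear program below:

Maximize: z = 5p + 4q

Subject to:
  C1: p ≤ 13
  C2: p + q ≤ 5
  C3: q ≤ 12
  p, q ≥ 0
Minimize: z = 13y1 + 5y2 + 12y3

Subject to:
  C1: -y1 - y2 ≤ -5
  C2: -y2 - y3 ≤ -4
  y1, y2, y3 ≥ 0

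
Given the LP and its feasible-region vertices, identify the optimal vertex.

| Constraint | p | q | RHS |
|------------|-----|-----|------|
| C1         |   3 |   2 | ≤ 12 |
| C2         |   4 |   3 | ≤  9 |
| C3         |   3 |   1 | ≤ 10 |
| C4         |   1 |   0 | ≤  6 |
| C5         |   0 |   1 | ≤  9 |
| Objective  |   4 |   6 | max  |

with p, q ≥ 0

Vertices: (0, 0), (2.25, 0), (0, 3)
(0, 3) with z = 18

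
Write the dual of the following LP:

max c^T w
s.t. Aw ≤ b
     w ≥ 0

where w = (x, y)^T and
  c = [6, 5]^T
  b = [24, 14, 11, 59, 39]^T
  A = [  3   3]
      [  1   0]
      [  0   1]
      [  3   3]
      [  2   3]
Minimize: z = 24y1 + 14y2 + 11y3 + 59y4 + 39y5

Subject to:
  C1: -3y1 - y2 - 3y4 - 2y5 ≤ -6
  C2: -3y1 - y3 - 3y4 - 3y5 ≤ -5
  y1, y2, y3, y4, y5 ≥ 0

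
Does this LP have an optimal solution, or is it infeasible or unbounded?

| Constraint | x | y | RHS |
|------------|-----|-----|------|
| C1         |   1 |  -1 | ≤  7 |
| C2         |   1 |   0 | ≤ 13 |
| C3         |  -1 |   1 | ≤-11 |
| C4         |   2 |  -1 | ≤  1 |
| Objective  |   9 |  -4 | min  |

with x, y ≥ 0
C1 requires x - y ≤ 7, while C3 (-x + y ≤ -11) is equivalent to x - y ≥ 11. Together they would need 11 ≤ x - y ≤ 7, which is impossible since 11 > 7. No point satisfies all constraints.

Infeasible — the constraint set is empty.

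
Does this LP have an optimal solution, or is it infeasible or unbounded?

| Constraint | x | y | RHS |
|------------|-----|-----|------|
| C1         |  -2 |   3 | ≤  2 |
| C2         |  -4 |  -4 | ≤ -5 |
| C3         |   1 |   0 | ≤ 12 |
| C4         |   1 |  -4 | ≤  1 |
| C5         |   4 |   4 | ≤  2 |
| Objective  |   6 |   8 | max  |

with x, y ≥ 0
C5 requires 4x + 4y ≤ 2, while C2 (-4x - 4y ≤ -5) is equivalent to 4x + 4y ≥ 5. Together they would need 5 ≤ 4x + 4y ≤ 2, which is impossible since 5 > 2. No point satisfies all constraints.

Infeasible — the constraint set is empty.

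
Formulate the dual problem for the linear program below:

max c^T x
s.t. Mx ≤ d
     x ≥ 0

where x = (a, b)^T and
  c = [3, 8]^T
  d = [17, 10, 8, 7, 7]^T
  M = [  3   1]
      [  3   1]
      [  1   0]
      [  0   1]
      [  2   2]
Minimize: z = 17y1 + 10y2 + 8y3 + 7y4 + 7y5

Subject to:
  C1: -3y1 - 3y2 - y3 - 2y5 ≤ -3
  C2: -y1 - y2 - y4 - 2y5 ≤ -8
  y1, y2, y3, y4, y5 ≥ 0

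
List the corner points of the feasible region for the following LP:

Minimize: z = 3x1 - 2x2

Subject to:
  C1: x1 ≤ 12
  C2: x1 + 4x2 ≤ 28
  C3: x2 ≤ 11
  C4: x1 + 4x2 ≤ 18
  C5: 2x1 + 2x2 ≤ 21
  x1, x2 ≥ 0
Each vertex is the intersection of two constraint boundaries that also satisfies all remaining constraints:
  x1 = 0 and x2 = 0 → (0, 0)
  2x1 + 2x2 = 21 and x2 = 0 → (10.5, 0)
  x1 + 4x2 = 18 and 2x1 + 2x2 = 21 → (8, 2.5)
  x1 + 4x2 = 18 and x1 = 0 → (0, 4.5)

Vertices: (0, 0), (10.5, 0), (8, 2.5), (0, 4.5)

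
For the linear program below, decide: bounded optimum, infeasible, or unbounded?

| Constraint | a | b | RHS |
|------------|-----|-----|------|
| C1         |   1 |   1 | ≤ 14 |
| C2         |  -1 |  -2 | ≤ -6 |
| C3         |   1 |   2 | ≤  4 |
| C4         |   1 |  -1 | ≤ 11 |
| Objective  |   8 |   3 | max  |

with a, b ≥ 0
C3 requires a + 2b ≤ 4, while C2 (-a - 2b ≤ -6) is equivalent to a + 2b ≥ 6. Together they would need 6 ≤ a + 2b ≤ 4, which is impossible since 6 > 4. No point satisfies all constraints.

Infeasible — the constraint set is empty.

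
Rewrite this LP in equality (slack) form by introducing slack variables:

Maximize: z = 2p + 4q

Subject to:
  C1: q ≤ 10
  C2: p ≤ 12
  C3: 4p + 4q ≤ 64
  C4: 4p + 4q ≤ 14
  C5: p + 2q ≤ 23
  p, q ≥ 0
max z = 2p + 4q

s.t.
  q + s1 = 10
  p + s2 = 12
  4p + 4q + s3 = 64
  4p + 4q + s4 = 14
  p + 2q + s5 = 23
  p, q, s1, s2, s3, s4, s5 ≥ 0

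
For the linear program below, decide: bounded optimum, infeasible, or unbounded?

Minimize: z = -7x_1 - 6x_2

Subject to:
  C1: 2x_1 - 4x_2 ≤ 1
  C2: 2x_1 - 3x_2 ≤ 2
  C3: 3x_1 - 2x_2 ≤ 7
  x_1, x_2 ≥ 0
Feasible point: (0, 0) satisfies every constraint, so the LP is feasible.
Direction d = (0, 1): for each constraint row a, a·d ≤ 0 —
  (2)(0) + (-4)(1) = -4 ≤ 0
  (2)(0) + (-3)(1) = -3 ≤ 0
  (3)(0) + (-2)(1) = -2 ≤ 0
and d ≥ 0, so (0, 0) + t·d stays feasible for every t ≥ 0. Along this ray z = -7x_1 - 6x_2 changes by -6 per unit t, so z → −∞.

Unbounded: there is a feasible ray along which z → −∞.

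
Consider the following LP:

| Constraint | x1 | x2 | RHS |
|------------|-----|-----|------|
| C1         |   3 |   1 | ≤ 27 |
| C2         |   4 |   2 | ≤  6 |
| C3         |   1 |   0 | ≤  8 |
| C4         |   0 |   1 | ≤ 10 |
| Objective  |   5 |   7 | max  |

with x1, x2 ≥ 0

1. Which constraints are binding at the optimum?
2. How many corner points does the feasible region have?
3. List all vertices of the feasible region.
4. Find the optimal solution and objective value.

1. C2, x1 ≥ 0
2. 3
3. (0, 0), (1.5, 0), (0, 3)
4. x1 = 0, x2 = 3, z = 21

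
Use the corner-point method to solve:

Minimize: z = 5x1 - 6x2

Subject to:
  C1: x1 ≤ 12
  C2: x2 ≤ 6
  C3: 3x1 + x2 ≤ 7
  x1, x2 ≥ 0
x1 = 0, x2 = 6, z = -36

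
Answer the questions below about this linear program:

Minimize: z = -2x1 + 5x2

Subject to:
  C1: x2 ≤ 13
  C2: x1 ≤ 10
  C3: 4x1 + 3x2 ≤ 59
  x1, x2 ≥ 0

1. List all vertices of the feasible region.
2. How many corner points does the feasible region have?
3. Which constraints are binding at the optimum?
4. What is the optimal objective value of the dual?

1. (0, 0), (10, 0), (10, 6.333), (5, 13), (0, 13)
2. 5
3. C2, x2 ≥ 0
4. -20 (by strong duality, equal to the primal optimum)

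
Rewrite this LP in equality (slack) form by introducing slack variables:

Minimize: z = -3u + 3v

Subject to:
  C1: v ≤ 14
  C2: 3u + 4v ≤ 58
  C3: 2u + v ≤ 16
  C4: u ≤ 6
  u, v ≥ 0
min z = -3u + 3v

s.t.
  v + s1 = 14
  3u + 4v + s2 = 58
  2u + v + s3 = 16
  u + s4 = 6
  u, v, s1, s2, s3, s4 ≥ 0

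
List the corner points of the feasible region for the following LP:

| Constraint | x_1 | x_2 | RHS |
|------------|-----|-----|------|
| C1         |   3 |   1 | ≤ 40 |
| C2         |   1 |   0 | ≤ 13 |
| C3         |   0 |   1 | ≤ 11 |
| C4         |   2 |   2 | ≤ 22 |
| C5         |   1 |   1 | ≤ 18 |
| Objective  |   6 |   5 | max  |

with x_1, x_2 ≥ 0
Each vertex is the intersection of two constraint boundaries that also satisfies all remaining constraints:
  x_1 = 0 and x_2 = 0 → (0, 0)
  2x_1 + 2x_2 = 22 and x_2 = 0 → (11, 0)
  x_2 = 11 and 2x_1 + 2x_2 = 22 → (0, 11)

Vertices: (0, 0), (11, 0), (0, 11)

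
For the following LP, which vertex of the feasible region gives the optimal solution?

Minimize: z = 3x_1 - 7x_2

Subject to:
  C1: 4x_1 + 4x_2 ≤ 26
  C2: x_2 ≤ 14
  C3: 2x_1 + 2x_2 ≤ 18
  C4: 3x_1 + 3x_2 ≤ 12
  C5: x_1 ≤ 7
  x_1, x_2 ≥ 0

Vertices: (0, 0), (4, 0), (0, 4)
Evaluating z = 3x_1 - 7x_2 at each vertex:
  (0, 0): z = 0
  (4, 0): z = 12
  (0, 4): z = -28

The smallest value is z = -28, attained at (0, 4).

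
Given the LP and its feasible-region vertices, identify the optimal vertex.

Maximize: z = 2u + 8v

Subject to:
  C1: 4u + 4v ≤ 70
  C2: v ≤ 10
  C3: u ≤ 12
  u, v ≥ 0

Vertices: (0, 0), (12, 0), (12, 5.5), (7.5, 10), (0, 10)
(7.5, 10) with z = 95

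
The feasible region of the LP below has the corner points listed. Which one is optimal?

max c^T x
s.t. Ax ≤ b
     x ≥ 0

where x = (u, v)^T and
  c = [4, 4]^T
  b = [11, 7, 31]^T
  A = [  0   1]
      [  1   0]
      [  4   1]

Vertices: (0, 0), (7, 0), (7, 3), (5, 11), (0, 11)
(5, 11) with z = 64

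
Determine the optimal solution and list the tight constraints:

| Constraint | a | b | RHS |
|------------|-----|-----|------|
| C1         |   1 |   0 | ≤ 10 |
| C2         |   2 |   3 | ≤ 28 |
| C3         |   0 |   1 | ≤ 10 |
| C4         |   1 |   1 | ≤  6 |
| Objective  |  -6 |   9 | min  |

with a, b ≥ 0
Optimal: a = 6, b = 0
Binding: C4, b ≥ 0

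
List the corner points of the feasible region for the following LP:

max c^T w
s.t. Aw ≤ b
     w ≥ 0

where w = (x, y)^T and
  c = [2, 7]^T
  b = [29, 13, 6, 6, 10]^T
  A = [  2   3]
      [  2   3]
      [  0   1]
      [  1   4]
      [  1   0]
Each vertex is the intersection of two constraint boundaries that also satisfies all remaining constraints:
  x = 0 and y = 0 → (0, 0)
  x + 4y = 6 and y = 0 → (6, 0)
  x + 4y = 6 and x = 0 → (0, 1.5)

Vertices: (0, 0), (6, 0), (0, 1.5)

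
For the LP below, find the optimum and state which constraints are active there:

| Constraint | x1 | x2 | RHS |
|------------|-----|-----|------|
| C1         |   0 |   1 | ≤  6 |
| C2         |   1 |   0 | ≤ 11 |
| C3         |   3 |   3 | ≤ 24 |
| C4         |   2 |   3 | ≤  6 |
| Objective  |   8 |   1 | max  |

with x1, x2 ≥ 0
Optimal: x1 = 3, x2 = 0
Slack at optimum:
  C1: slack = 6
  C2: slack = 8
  C3: slack = 15
  C4: slack = 0 (binding)
  x1 ≥ 0: x1 = 3
  x2 ≥ 0: x2 = 0 (binding)
Binding constraints: C4, x2 ≥ 0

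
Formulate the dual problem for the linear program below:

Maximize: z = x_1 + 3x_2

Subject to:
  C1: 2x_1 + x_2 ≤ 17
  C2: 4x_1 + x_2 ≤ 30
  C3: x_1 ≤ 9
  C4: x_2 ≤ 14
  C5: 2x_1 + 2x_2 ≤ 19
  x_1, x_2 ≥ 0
Minimize: z = 17y1 + 30y2 + 9y3 + 14y4 + 19y5

Subject to:
  C1: -2y1 - 4y2 - y3 - 2y5 ≤ -1
  C2: -y1 - y2 - y4 - 2y5 ≤ -3
  y1, y2, y3, y4, y5 ≥ 0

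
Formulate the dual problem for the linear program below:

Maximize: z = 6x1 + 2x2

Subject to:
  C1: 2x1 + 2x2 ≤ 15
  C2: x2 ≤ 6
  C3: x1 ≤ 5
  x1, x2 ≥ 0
Minimize: z = 15y1 + 6y2 + 5y3

Subject to:
  C1: -2y1 - y3 ≤ -6
  C2: -2y1 - y2 ≤ -2
  y1, y2, y3 ≥ 0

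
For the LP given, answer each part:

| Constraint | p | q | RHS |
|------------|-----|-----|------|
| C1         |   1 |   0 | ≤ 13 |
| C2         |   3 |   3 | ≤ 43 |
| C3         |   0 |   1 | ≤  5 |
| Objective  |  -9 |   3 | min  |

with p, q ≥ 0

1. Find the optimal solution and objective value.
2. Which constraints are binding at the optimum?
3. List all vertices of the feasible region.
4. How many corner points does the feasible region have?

1. p = 13, q = 0, z = -117
2. C1, q ≥ 0
3. (0, 0), (13, 0), (13, 1.333), (9.333, 5), (0, 5)
4. 5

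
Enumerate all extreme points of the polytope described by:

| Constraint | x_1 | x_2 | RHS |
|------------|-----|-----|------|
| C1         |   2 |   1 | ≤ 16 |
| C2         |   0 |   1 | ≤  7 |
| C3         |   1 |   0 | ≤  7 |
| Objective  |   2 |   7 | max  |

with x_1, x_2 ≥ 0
Each vertex is the intersection of two constraint boundaries that also satisfies all remaining constraints:
  x_1 = 0 and x_2 = 0 → (0, 0)
  x_1 = 7 and x_2 = 0 → (7, 0)
  2x_1 + x_2 = 16 and x_1 = 7 → (7, 2)
  2x_1 + x_2 = 16 and x_2 = 7 → (4.5, 7)
  x_2 = 7 and x_1 = 0 → (0, 7)

Vertices: (0, 0), (7, 0), (7, 2), (4.5, 7), (0, 7)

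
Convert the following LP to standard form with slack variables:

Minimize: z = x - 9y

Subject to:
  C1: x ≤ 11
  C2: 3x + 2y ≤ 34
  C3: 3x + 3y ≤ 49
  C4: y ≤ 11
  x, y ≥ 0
min z = x - 9y

s.t.
  x + s1 = 11
  3x + 2y + s2 = 34
  3x + 3y + s3 = 49
  y + s4 = 11
  x, y, s1, s2, s3, s4 ≥ 0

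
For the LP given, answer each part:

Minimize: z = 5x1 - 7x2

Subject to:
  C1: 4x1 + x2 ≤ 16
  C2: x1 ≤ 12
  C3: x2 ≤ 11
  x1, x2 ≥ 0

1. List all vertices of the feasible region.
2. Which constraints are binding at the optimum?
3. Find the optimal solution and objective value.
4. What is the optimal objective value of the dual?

1. (0, 0), (4, 0), (1.25, 11), (0, 11)
2. C3, x1 ≥ 0
3. x1 = 0, x2 = 11, z = -77
4. -77 (by strong duality, equal to the primal optimum)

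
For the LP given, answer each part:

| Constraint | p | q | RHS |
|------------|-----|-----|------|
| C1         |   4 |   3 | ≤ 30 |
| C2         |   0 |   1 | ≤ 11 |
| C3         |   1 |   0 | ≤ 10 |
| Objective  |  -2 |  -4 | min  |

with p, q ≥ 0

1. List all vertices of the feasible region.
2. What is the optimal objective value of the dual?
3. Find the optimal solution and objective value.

1. (0, 0), (7.5, 0), (0, 10)
2. -40 (by strong duality, equal to the primal optimum)
3. p = 0, q = 10, z = -40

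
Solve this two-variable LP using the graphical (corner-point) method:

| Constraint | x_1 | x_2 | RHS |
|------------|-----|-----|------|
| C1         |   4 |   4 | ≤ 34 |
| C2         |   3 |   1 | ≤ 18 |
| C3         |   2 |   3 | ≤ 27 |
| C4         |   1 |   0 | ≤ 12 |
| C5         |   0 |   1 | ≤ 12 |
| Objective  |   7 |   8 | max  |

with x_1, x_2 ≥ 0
x_1 = 0, x_2 = 8.5, z = 68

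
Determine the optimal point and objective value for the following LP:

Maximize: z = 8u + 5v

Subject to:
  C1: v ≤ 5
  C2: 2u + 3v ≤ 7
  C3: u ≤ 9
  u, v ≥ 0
Each vertex is the intersection of two constraint boundaries that also satisfies all remaining constraints:
  u = 0 and v = 0 → (0, 0)
  2u + 3v = 7 and v = 0 → (3.5, 0)
  2u + 3v = 7 and u = 0 → (0, 2.333)

Evaluating z = 8u + 5v at each vertex:
  (0, 0): z = 0
  (3.5, 0): z = 28
  (0, 2.333): z = 11.67

The maximum is at (3.5, 0) with z = 28.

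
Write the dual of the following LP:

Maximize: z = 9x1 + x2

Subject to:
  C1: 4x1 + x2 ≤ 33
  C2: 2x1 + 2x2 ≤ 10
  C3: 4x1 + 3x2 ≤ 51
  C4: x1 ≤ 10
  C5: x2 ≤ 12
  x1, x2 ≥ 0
Minimize: z = 33y1 + 10y2 + 51y3 + 10y4 + 12y5

Subject to:
  C1: -4y1 - 2y2 - 4y3 - y4 ≤ -9
  C2: -y1 - 2y2 - 3y3 - y5 ≤ -1
  y1, y2, y3, y4, y5 ≥ 0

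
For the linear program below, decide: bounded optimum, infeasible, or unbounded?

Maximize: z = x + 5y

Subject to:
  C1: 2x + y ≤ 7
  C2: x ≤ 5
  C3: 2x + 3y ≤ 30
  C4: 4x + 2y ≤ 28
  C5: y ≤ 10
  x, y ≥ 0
The point (0, 7) satisfies every constraint, so the LP is feasible; the constraints give x ≤ 5 and y ≤ 10, which with x, y ≥ 0 keep the feasible region inside a bounded box. A feasible, bounded LP attains a finite optimum at a vertex.

The LP has an optimal solution: (0, 7) with z = 35.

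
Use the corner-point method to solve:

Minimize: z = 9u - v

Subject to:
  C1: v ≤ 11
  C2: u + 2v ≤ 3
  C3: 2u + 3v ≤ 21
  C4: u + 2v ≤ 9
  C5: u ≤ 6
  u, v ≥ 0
u = 0, v = 1.5, z = -1.5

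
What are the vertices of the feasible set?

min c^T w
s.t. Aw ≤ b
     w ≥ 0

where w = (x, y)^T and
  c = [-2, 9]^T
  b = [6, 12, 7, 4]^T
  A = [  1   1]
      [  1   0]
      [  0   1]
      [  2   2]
Each vertex is the intersection of two constraint boundaries that also satisfies all remaining constraints:
  x = 0 and y = 0 → (0, 0)
  2x + 2y = 4 and y = 0 → (2, 0)
  2x + 2y = 4 and x = 0 → (0, 2)

Vertices: (0, 0), (2, 0), (0, 2)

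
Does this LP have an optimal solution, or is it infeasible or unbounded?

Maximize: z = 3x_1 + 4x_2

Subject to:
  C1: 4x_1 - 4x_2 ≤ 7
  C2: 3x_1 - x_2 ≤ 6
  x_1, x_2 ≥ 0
Feasible point: (0, 0) satisfies every constraint, so the LP is feasible.
Direction d = (0, 1): for each constraint row a, a·d ≤ 0 —
  (4)(0) + (-4)(1) = -4 ≤ 0
  (3)(0) + (-1)(1) = -1 ≤ 0
and d ≥ 0, so (0, 0) + t·d stays feasible for every t ≥ 0. Along this ray z = 3x_1 + 4x_2 changes by 4 per unit t, so z → +∞.

Unbounded — the objective can increase without bound over the feasible region.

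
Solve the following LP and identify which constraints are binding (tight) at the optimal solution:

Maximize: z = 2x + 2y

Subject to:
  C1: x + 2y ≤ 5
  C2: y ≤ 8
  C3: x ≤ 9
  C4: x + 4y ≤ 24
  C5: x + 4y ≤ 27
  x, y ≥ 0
Optimal: x = 5, y = 0
Slack at optimum:
  C1: slack = 0 (binding)
  C2: slack = 8
  C3: slack = 4
  C4: slack = 19
  C5: slack = 22
  x ≥ 0: x = 5
  y ≥ 0: y = 0 (binding)
Binding constraints: C1, y ≥ 0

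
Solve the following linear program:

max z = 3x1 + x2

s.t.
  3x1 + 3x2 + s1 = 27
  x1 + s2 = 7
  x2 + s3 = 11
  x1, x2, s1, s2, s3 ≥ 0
Each vertex is the intersection of two constraint boundaries that also satisfies all remaining constraints:
  x1 = 0 and x2 = 0 → (0, 0)
  x1 = 7 and x2 = 0 → (7, 0)
  3x1 + 3x2 = 27 and x1 = 7 → (7, 2)
  3x1 + 3x2 = 27 and x1 = 0 → (0, 9)

Evaluating z = 3x1 + x2 at each vertex:
  (0, 0): z = 0
  (7, 0): z = 21
  (7, 2): z = 23
  (0, 9): z = 9

The maximum is at (7, 2) with z = 23.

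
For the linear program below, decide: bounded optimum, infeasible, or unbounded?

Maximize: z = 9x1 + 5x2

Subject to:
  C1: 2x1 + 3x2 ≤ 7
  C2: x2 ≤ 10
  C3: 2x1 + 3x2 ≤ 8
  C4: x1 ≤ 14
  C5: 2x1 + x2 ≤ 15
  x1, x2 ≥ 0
The point (3.5, 0) satisfies every constraint, so the LP is feasible; the constraints give x1 ≤ 14 and x2 ≤ 10, which with x1, x2 ≥ 0 keep the feasible region inside a bounded box. A feasible, bounded LP attains a finite optimum at a vertex.

The LP has an optimal solution: (3.5, 0) with z = 31.5.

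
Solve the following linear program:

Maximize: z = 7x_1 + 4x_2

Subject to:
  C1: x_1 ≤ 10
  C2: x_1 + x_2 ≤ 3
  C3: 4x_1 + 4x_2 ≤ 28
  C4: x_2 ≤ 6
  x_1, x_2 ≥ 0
Each vertex is the intersection of two constraint boundaries that also satisfies all remaining constraints:
  x_1 = 0 and x_2 = 0 → (0, 0)
  x_1 + x_2 = 3 and x_2 = 0 → (3, 0)
  x_1 + x_2 = 3 and x_1 = 0 → (0, 3)

Evaluating z = 7x_1 + 4x_2 at each vertex:
  (0, 0): z = 0
  (3, 0): z = 21
  (0, 3): z = 12

The maximum is at (3, 0) with z = 21.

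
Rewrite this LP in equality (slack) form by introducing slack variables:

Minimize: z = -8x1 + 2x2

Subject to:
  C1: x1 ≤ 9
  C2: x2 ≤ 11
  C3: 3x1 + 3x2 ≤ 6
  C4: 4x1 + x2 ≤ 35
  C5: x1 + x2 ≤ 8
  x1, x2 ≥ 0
min z = -8x1 + 2x2

s.t.
  x1 + s1 = 9
  x2 + s2 = 11
  3x1 + 3x2 + s3 = 6
  4x1 + x2 + s4 = 35
  x1 + x2 + s5 = 8
  x1, x2, s1, s2, s3, s4, s5 ≥ 0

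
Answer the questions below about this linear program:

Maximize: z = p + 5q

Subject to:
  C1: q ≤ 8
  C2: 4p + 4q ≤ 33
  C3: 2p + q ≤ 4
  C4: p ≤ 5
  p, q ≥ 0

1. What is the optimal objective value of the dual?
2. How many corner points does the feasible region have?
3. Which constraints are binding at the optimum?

1. 20 (by strong duality, equal to the primal optimum)
2. 3
3. C3, p ≥ 0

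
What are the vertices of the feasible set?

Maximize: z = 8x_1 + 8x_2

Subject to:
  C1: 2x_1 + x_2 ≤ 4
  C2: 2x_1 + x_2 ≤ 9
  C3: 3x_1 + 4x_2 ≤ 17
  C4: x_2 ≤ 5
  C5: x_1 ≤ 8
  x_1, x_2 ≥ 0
Each vertex is the intersection of two constraint boundaries that also satisfies all remaining constraints:
  x_1 = 0 and x_2 = 0 → (0, 0)
  2x_1 + x_2 = 4 and x_2 = 0 → (2, 0)
  2x_1 + x_2 = 4 and x_1 = 0 → (0, 4)

Vertices: (0, 0), (2, 0), (0, 4)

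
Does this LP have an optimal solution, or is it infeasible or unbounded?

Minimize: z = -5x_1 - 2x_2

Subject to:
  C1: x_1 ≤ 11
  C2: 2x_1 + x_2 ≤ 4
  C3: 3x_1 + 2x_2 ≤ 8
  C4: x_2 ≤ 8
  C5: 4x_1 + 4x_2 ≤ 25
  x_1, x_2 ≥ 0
The point (2, 0) satisfies every constraint, so the LP is feasible; the constraints give x_1 ≤ 11 and x_2 ≤ 8, which with x_1, x_2 ≥ 0 keep the feasible region inside a bounded box. A feasible, bounded LP attains a finite optimum at a vertex.

The LP has an optimal solution: (2, 0) with z = -10.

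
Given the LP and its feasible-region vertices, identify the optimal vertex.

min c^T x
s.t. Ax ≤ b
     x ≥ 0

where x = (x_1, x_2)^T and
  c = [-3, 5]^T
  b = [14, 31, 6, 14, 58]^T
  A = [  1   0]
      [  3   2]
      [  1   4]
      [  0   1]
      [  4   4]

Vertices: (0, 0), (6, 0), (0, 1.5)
(6, 0) with z = -18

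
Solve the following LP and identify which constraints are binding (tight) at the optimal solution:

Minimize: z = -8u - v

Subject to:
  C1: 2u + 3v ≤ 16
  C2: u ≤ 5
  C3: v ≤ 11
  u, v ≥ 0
Optimal: u = 5, v = 2
Slack at optimum:
  C1: slack = 0 (binding)
  C2: slack = 0 (binding)
  C3: slack = 9
  u ≥ 0: u = 5
  v ≥ 0: v = 2
Binding constraints: C1, C2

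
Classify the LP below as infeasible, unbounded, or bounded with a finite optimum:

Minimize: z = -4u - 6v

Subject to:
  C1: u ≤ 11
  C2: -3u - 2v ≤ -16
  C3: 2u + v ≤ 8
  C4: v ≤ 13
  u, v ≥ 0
The point (0, 8) satisfies every constraint, so the LP is feasible; the constraints give u ≤ 11 and v ≤ 13, which with u, v ≥ 0 keep the feasible region inside a bounded box. A feasible, bounded LP attains a finite optimum at a vertex.

Evaluating z = -4u - 6v at each vertex:
  (0, 8): z = -48

Bounded optimum: z* = -48 at (0, 8).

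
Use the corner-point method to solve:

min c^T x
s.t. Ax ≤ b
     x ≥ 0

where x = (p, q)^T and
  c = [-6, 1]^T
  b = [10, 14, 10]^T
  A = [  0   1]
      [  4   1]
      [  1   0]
Each vertex is the intersection of two constraint boundaries that also satisfies all remaining constraints:
  p = 0 and q = 0 → (0, 0)
  4p + q = 14 and q = 0 → (3.5, 0)
  q = 10 and 4p + q = 14 → (1, 10)
  q = 10 and p = 0 → (0, 10)

Evaluating z = -6p + q at each vertex:
  (0, 0): z = 0
  (3.5, 0): z = -21
  (1, 10): z = 4
  (0, 10): z = 10

The minimum is at (3.5, 0) with z = -21.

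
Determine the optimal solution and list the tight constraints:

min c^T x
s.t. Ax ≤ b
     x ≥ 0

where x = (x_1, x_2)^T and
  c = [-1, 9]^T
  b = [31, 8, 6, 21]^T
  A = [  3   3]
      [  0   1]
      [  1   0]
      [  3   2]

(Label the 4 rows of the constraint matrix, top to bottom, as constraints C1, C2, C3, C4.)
Optimal: x_1 = 6, x_2 = 0
Slack at optimum:
  C1: slack = 13
  C2: slack = 8
  C3: slack = 0 (binding)
  C4: slack = 3
  x_1 ≥ 0: x_1 = 6
  x_2 ≥ 0: x_2 = 0 (binding)
Binding constraints: C3, x_2 ≥ 0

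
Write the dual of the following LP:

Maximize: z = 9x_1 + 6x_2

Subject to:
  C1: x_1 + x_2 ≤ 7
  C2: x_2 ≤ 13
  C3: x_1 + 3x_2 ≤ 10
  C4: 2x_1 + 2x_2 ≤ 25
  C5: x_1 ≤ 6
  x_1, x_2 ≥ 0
Minimize: z = 7y1 + 13y2 + 10y3 + 25y4 + 6y5

Subject to:
  C1: -y1 - y3 - 2y4 - y5 ≤ -9
  C2: -y1 - y2 - 3y3 - 2y4 ≤ -6
  y1, y2, y3, y4, y5 ≥ 0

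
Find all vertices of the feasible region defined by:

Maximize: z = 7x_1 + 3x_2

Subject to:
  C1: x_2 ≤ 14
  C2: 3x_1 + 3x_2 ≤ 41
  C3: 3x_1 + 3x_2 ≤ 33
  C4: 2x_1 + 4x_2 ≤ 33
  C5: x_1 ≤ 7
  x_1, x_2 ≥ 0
Each vertex is the intersection of two constraint boundaries that also satisfies all remaining constraints:
  x_1 = 0 and x_2 = 0 → (0, 0)
  x_1 = 7 and x_2 = 0 → (7, 0)
  3x_1 + 3x_2 = 33 and x_1 = 7 → (7, 4)
  3x_1 + 3x_2 = 33 and 2x_1 + 4x_2 = 33 → (5.5, 5.5)
  2x_1 + 4x_2 = 33 and x_1 = 0 → (0, 8.25)

Vertices: (0, 0), (7, 0), (7, 4), (5.5, 5.5), (0, 8.25)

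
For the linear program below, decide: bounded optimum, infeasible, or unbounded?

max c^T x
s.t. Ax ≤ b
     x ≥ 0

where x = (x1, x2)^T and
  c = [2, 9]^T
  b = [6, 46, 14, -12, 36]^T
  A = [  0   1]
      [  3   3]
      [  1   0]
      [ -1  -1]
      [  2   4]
The point (6, 6) satisfies every constraint, so the LP is feasible; the constraints give x1 ≤ 14 and x2 ≤ 6, which with x1, x2 ≥ 0 keep the feasible region inside a bounded box. A feasible, bounded LP attains a finite optimum at a vertex.

The LP has an optimal solution: (6, 6) with z = 66.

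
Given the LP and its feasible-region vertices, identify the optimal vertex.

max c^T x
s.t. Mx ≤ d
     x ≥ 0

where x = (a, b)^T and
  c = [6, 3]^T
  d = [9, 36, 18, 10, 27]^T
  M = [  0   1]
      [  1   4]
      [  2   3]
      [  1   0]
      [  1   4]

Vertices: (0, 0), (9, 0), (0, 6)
Evaluating z = 6a + 3b at each vertex:
  (0, 0): z = 0
  (9, 0): z = 54
  (0, 6): z = 18

The largest value is z = 54, attained at (9, 0).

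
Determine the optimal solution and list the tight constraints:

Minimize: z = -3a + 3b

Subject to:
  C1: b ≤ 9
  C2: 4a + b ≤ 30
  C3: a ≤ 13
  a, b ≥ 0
Optimal: a = 7.5, b = 0
Slack at optimum:
  C1: slack = 9
  C2: slack = 0 (binding)
  C3: slack = 5.5
  a ≥ 0: a = 7.5
  b ≥ 0: b = 0 (binding)
Binding constraints: C2, b ≥ 0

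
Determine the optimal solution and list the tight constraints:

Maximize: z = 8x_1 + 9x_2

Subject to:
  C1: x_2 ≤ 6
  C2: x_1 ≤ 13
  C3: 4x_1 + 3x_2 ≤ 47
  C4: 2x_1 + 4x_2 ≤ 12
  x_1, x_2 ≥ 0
Optimal: x_1 = 6, x_2 = 0
Slack at optimum:
  C1: slack = 6
  C2: slack = 7
  C3: slack = 23
  C4: slack = 0 (binding)
  x_1 ≥ 0: x_1 = 6
  x_2 ≥ 0: x_2 = 0 (binding)
Binding constraints: C4, x_2 ≥ 0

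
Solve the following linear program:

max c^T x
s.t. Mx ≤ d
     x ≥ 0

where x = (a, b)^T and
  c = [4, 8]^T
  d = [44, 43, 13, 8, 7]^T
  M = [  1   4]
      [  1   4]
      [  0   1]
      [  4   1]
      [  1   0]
a = 0, b = 8, z = 64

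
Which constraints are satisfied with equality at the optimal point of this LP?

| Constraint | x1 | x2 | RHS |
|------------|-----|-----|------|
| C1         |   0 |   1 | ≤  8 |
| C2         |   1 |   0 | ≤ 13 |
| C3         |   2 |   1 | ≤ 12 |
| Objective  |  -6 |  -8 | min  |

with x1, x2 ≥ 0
Optimal: x1 = 2, x2 = 8
Binding: C1, C3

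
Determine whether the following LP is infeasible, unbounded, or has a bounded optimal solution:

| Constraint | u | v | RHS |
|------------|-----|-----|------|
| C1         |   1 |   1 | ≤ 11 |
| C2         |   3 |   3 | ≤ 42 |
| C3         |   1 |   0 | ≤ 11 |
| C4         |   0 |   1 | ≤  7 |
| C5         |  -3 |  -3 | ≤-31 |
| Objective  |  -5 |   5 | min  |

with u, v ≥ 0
The point (11, 0) satisfies every constraint, so the LP is feasible; the constraints give u ≤ 11 and v ≤ 7, which with u, v ≥ 0 keep the feasible region inside a bounded box. A feasible, bounded LP attains a finite optimum at a vertex.

Evaluating z = -5u + 5v at each vertex:
  (10.33, 0): z = -51.67
  (11, 0): z = -55
  (4, 7): z = 15
  (3.333, 7): z = 18.33

Bounded optimum: z* = -55 at (11, 0).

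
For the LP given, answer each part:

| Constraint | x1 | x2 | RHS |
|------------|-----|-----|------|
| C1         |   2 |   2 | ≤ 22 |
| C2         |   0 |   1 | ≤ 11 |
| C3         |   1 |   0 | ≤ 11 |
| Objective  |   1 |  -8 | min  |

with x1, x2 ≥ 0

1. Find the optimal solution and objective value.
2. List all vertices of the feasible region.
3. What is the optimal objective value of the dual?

1. x1 = 0, x2 = 11, z = -88
2. (0, 0), (11, 0), (0, 11)
3. -88 (by strong duality, equal to the primal optimum)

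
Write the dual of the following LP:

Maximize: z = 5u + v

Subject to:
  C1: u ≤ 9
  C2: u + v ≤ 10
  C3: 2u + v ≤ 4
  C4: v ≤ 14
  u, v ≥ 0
Minimize: z = 9y1 + 10y2 + 4y3 + 14y4

Subject to:
  C1: -y1 - y2 - 2y3 ≤ -5
  C2: -y2 - y3 - y4 ≤ -1
  y1, y2, y3, y4 ≥ 0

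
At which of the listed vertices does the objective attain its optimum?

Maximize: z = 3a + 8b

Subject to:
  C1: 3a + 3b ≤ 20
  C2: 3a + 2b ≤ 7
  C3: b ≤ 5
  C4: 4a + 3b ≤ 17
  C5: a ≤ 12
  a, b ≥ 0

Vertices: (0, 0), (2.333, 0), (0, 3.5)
Evaluating z = 3a + 8b at each vertex:
  (0, 0): z = 0
  (2.333, 0): z = 7
  (0, 3.5): z = 28

The largest value is z = 28, attained at (0, 3.5).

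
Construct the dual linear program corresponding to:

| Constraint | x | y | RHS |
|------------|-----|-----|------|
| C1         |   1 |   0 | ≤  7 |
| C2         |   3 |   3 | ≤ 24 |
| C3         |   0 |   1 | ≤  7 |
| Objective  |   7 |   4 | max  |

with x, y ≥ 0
Minimize: z = 7y1 + 24y2 + 7y3

Subject to:
  C1: -y1 - 3y2 ≤ -7
  C2: -3y2 - y3 ≤ -4
  y1, y2, y3 ≥ 0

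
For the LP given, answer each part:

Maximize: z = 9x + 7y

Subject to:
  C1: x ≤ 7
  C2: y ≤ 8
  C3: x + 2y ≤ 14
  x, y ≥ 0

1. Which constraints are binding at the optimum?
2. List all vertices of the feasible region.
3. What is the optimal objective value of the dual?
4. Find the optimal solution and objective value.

1. C1, C3
2. (0, 0), (7, 0), (7, 3.5), (0, 7)
3. 87.5 (by strong duality, equal to the primal optimum)
4. x = 7, y = 3.5, z = 87.5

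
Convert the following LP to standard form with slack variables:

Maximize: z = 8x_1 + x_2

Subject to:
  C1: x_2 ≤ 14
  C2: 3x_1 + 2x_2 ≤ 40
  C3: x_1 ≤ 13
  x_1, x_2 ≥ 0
max z = 8x_1 + x_2

s.t.
  x_2 + s1 = 14
  3x_1 + 2x_2 + s2 = 40
  x_1 + s3 = 13
  x_1, x_2, s1, s2, s3 ≥ 0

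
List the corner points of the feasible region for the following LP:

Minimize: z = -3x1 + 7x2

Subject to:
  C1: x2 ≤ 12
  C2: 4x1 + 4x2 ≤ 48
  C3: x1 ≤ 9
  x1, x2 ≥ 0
Each vertex is the intersection of two constraint boundaries that also satisfies all remaining constraints:
  x1 = 0 and x2 = 0 → (0, 0)
  x1 = 9 and x2 = 0 → (9, 0)
  4x1 + 4x2 = 48 and x1 = 9 → (9, 3)
  x2 = 12 and 4x1 + 4x2 = 48 → (0, 12)

Vertices: (0, 0), (9, 0), (9, 3), (0, 12)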